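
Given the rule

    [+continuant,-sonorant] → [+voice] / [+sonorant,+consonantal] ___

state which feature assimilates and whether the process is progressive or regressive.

The structural change is [+voice], and the conditioning segment [+sonorant,+consonantal] (a sonorant consonant) is itself voiced, so the target comes to share the voicing of its neighbour — voicing assimilation.
Since the environment is written before the underscore, the trigger precedes the target; the direction is progressive.

progressive voicing assimilation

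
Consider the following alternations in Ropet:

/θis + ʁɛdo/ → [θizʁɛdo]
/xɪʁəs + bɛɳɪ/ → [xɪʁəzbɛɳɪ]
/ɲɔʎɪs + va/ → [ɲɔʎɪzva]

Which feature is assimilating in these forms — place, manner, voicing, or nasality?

The segment that alternates is /s/, which surfaces as [z] when adjacent to /ʁ/.
The change voiceless → voiced matches the voicing of the following /ʁ/, identifying this as voicing assimilation.
The other alternating forms pattern the same way: /s/ → [z] before /b/ (voiceless → voiced, matching voiced); /s/ → [z] before /v/ (voiceless → voiced, matching voiced) — only voicing changes, and always toward the following segment.

voicing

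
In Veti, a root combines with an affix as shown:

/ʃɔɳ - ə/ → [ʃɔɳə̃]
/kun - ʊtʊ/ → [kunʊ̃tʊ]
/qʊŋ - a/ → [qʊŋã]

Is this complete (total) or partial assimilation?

The vowel /ə/ surfaces as nasalised [ə̃] next to the preceding nasal /ɳ/ — it has acquired the [+nasal] feature of its neighbour.
The other forms show the same pattern: /ʊ/ → [ʊ̃] after /n/; /a/ → [ã] after /ŋ/ — each time a vowel is nasalised next to a preceding nasal.

partial assimilation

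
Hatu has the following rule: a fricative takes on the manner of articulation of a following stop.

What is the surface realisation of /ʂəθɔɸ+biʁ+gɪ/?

[ʂəθɔpbiɢgɪ]

/ɸ/ is a voiceless bilabial fricative. The following trigger /b/ is a stop, so /ɸ/ must become a stop as well.
A voiceless bilabial stop is [p], so the surface segment is [p].
At the second juncture, /ʁ/ likewise becomes [ɢ] adjacent to /g/.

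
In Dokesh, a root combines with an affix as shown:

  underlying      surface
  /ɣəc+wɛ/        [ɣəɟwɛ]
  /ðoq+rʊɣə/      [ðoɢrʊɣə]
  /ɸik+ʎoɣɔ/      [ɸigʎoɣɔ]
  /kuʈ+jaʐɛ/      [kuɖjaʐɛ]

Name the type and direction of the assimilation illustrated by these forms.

The segment that alternates is /c/, which surfaces as [ɟ] when adjacent to /w/.
The change voiceless → voiced matches the voicing of the following /w/, identifying this as voicing assimilation.
Place and manner are unchanged, so the assimilation is partial, not total.
The same holds elsewhere in the data: /q/ → [ɢ] before /r/ (voiceless → voiced, matching voiced); /k/ → [g] before /ʎ/ (voiceless → voiced, matching voiced); /ʈ/ → [ɖ] before /j/ (voiceless → voiced, matching voiced) — only voicing changes, and always toward the following segment.
Since the segment that changes precedes the conditioning segment, the assimilation is regressive.

regressive voicing assimilation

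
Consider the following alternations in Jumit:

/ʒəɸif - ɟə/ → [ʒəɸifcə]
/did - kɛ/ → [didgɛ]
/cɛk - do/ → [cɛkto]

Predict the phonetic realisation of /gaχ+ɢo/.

The data show progressive voicing assimilation: /ɟ/ → [c] after /f/; /k/ → [g] after /d/; /d/ → [t] after /k/. In each pair only voicing changes, matching the preceding consonant, while place and manner stay constant.
The rule targets /ɢ/ (voiced uvular stop), which sits after the trigger /χ/ (voiceless).
The voiceless uvular stop is [q], so /ɢ/ → [q].

[gaχqo]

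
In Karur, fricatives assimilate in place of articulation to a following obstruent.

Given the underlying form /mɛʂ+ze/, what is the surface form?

[mɛsze]

The rule targets /ʂ/ (voiceless retroflex fricative), which sits before the trigger /z/ (alveolar).
The voiceless alveolar fricative is [s], so /ʂ/ → [s].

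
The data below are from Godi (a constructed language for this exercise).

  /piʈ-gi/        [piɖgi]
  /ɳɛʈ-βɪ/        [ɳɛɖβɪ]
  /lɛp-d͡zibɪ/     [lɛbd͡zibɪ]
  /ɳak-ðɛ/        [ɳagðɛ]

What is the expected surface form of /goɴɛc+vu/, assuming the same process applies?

The data show regressive voicing assimilation: /ʈ/ → [ɖ] before /g/; /ʈ/ → [ɖ] before /β/; /p/ → [b] before /d͡z/; /k/ → [g] before /ð/. In each pair only voicing changes, matching the following consonant, while place and manner stay constant.
The rule targets /c/ (voiceless palatal stop), which sits before the trigger /v/ (voiced).
Changing only its voicing to voiced gives [ɟ] — the voiced palatal stop.

[goɴɛɟvu]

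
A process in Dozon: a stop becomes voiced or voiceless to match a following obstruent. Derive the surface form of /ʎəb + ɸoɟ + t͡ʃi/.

/b/ is a voiced bilabial stop. The following trigger /ɸ/ is voiceless, so /b/ must become voiceless as well.
A voiceless bilabial stop is [p], so the surface segment is [p].
At the second juncture, /ɟ/ likewise becomes [c] adjacent to /t͡ʃ/.

[ʎəpɸoct͡ʃi]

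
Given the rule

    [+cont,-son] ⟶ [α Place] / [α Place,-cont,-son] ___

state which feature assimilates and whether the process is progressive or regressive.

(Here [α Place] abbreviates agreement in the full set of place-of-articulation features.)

The rule copies the place features (abbreviated [Place]) from the environment onto the target, so the assimilating feature is place.
The conditioning segment sits to the left of the focus bar, meaning the trigger precedes the segment that changes — progressive assimilation.

progressive place assimilation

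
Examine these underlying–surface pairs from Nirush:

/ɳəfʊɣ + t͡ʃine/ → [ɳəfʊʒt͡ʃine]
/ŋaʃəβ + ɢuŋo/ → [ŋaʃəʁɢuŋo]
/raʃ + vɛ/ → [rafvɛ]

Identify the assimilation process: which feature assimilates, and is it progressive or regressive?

Comparing underlying and surface forms, /ɣ/ → [ʒ] is the alternation; the neighbouring /t͡ʃ/ is constant.
/ɣ/ is velar while /t͡ʃ/ is postalveolar; the output [ʒ] is postalveolar, matching the trigger — so the feature that spreads is place.
Manner and voice are unchanged, so the assimilation is partial, not total.
Checking the remaining alternations: /β/ → [ʁ] before /ɢ/ (bilabial → uvular, matching uvular); /ʃ/ → [f] before /v/ (postalveolar → labiodental, matching labiodental) — only place changes, and always toward the following segment.
Since the segment that changes precedes the conditioning segment, the assimilation is regressive.

regressive place assimilation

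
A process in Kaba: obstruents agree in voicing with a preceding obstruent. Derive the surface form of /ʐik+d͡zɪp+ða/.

[ʐikt͡sɪpθa]

The rule targets /d͡z/ (voiced alveolar affricate), which sits after the trigger /k/ (voiceless).
Changing only its voicing to voiceless gives [t͡s] — the voiceless alveolar affricate.
At the second juncture, /ð/ likewise becomes [θ] adjacent to /p/.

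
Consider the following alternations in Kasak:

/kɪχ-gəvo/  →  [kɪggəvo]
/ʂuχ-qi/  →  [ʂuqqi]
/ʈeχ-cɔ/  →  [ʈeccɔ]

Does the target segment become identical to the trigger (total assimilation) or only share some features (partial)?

total assimilation

Comparing underlying and surface forms, /χ/ → [g] is the alternation; the neighbouring /g/ is constant.
The output [g] is identical to the trigger /g/ — every feature (place, manner, voicing) has been copied — so this is total assimilation.
The remaining alternations confirm this: /χ/ → [q] before /q/; /χ/ → [c] before /c/ — in each case the output is a copy of the following consonant.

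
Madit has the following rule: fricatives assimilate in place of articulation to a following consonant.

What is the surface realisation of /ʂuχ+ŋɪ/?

/χ/ is a voiceless uvular fricative. The following trigger /ŋ/ is velar, so /χ/ must become velar as well.
The voiceless velar fricative is [x], so /χ/ → [x].

[ʂuxŋɪ]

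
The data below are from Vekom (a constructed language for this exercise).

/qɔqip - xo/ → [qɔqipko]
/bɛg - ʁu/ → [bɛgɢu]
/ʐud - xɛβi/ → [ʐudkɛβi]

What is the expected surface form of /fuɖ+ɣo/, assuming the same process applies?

[fuɖgo]

The data show progressive manner assimilation: /x/ → [k] after /p/; /ʁ/ → [ɢ] after /g/; /x/ → [k] after /d/. In each pair only manner changes, matching the preceding consonant, while place and voice stay constant.
/ɣ/ is a voiced velar fricative. The preceding trigger /ɖ/ is a stop, so /ɣ/ must become a stop as well.
Changing only its manner to stop gives [g] — the voiced velar stop.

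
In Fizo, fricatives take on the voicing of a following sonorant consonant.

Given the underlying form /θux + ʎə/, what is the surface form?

[θuɣʎə]

The rule targets /x/ (voiceless velar fricative), which sits before the trigger /ʎ/ (voiced).
Changing only its voicing to voiced gives [ɣ] — the voiced velar fricative.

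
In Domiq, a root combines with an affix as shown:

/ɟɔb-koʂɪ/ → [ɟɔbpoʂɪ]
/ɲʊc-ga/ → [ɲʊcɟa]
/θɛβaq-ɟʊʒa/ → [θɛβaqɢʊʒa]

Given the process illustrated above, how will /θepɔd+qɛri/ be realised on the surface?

The data show progressive place assimilation: /k/ → [p] after /b/; /g/ → [ɟ] after /c/; /ɟ/ → [ɢ] after /q/. In each pair only place changes, matching the preceding consonant, while manner and voice stay constant.
/q/ is a voiceless uvular stop. The preceding trigger /d/ is alveolar, so /q/ must become alveolar as well.
The voiceless alveolar stop is [t], so /q/ → [t].

[θepɔdtɛri]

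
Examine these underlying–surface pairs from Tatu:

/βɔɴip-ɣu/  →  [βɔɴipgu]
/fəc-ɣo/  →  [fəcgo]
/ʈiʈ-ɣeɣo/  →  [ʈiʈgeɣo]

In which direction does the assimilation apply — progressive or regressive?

The segment that alternates is /ɣ/, which surfaces as [g] when adjacent to /p/.
The change fricative → stop matches the manner of the preceding /p/, identifying this as manner assimilation.
Checking the remaining alternations: /ɣ/ → [g] after /c/ (fricative → stop, matching a stop); /ɣ/ → [g] after /ʈ/ (fricative → stop, matching a stop) — only manner changes, and always toward the preceding segment.
The trigger is the preceding segment, so the direction is progressive (perseverative).

progressive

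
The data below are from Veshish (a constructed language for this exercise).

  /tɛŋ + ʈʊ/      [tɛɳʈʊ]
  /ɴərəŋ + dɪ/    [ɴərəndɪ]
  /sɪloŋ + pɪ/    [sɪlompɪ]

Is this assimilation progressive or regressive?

Comparing underlying and surface forms, /ŋ/ → [ɳ] is the alternation; the neighbouring /ʈ/ is constant.
/ŋ/ is velar while /ʈ/ is retroflex; the output [ɳ] is retroflex, matching the trigger — so the feature that spreads is place.
The same holds elsewhere in the data: /ŋ/ → [n] before /d/ (velar → alveolar, matching alveolar); /ŋ/ → [m] before /p/ (velar → bilabial, matching bilabial) — only place changes, and always toward the following segment.
The trigger is the following segment, so the direction is regressive (anticipatory).

regressive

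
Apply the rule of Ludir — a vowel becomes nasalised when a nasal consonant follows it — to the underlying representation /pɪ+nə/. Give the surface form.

The vowel /ɪ/ is adjacent to the following nasal /n/, so it acquires [+nasal] and surfaces as [ɪ̃].

[pɪ̃nə]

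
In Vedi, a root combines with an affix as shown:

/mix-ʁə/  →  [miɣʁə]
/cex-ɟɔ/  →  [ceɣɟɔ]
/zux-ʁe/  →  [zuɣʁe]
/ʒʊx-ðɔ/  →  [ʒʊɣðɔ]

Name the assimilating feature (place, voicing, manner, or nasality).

voicing

Underlying /x/ is realised as [ɣ] next to /ʁ/; /ʁ/ itself does not change.
The change voiceless → voiced matches the voicing of the following /ʁ/, identifying this as voicing assimilation.
Checking the remaining alternations: /x/ → [ɣ] before /ɟ/ (voiceless → voiced, matching voiced); /x/ → [ɣ] before /ð/ (voiceless → voiced, matching voiced) — only voicing changes, and always toward the following segment.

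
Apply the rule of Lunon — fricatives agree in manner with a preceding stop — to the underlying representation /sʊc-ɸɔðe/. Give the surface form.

[sʊcpɔðe]

/ɸ/ is a voiceless bilabial fricative. The preceding trigger /c/ is a stop, so /ɸ/ must become a stop as well.
Changing only its manner to stop gives [p] — the voiceless bilabial stop.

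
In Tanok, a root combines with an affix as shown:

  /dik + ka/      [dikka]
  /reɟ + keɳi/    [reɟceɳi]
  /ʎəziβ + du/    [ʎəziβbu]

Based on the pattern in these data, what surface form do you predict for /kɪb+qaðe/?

The data show progressive place assimilation: /k/ → [c] after /ɟ/; /d/ → [b] after /β/. In each pair only place changes, matching the preceding consonant, while manner and voice stay constant.
Nothing changes in [dikka]: there the adjacent consonants already agree in place (/k/ and /k/ are both velar), so this form is consistent with the same rule.
/q/ is a voiceless uvular stop. The preceding trigger /b/ is bilabial, so /q/ must become bilabial as well.
A voiceless bilabial stop is [p], so the surface segment is [p].

[kɪbpaðe]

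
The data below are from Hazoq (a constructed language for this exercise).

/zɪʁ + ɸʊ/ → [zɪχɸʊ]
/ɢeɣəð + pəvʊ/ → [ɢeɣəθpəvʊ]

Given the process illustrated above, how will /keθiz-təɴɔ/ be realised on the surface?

[keθistəɴɔ]

The data show regressive voicing assimilation: /ʁ/ → [χ] before /ɸ/; /ð/ → [θ] before /p/. In each pair only voicing changes, matching the following consonant, while place and manner stay constant.
/z/ is a voiced alveolar fricative. The following trigger /t/ is voiceless, so /z/ must become voiceless as well.
A voiceless alveolar fricative is [s], so the surface segment is [s].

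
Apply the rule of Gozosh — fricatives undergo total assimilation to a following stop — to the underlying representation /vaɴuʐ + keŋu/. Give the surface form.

/ʐ/ is the segment targeted by the rule; it sits immediately before /k/, so it assimilates completely and surfaces as [k].

[vaɴukkeŋu]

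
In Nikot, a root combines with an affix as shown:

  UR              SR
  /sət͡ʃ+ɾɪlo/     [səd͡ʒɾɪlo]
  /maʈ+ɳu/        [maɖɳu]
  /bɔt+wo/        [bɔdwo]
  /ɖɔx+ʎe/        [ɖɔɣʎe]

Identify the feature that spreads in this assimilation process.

Comparing underlying and surface forms, /t͡ʃ/ → [d͡ʒ] is the alternation; the neighbouring /ɾ/ is constant.
The change voiceless → voiced matches the voicing of the following /ɾ/, identifying this as voicing assimilation.
The same holds elsewhere in the data: /ʈ/ → [ɖ] before /ɳ/ (voiceless → voiced, matching voiced); /t/ → [d] before /w/ (voiceless → voiced, matching voiced); /x/ → [ɣ] before /ʎ/ (voiceless → voiced, matching voiced) — only voicing changes, and always toward the following segment.

voicing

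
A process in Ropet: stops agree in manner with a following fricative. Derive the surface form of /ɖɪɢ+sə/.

The rule targets /ɢ/ (voiced uvular stop), which sits before the trigger /s/ (fricative).
Changing only its manner to fricative gives [ʁ] — the voiced uvular fricative.

[ɖɪʁsə]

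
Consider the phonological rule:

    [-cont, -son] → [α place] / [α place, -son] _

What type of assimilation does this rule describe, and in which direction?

progressive place assimilation

The shared variable α links the value of the place features (abbreviated [place]) on the target to the same value on the neighbouring segment, so place is the feature that assimilates.
Since the environment is written before the underscore, the trigger precedes the target; the direction is progressive.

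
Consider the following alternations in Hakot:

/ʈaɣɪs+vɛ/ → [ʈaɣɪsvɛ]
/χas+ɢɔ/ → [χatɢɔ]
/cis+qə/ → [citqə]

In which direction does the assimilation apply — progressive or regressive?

Underlying /s/ is realised as [t] next to /ɢ/; /ɢ/ itself does not change.
/s/ is a fricative while /ɢ/ is a stop; the output [t] is a stop, matching the trigger — so the feature that spreads is manner.
The same holds elsewhere in the data: /s/ → [t] before /q/ (fricative → stop, matching a stop) — only manner changes, and always toward the following segment.
Nothing changes in [ʈaɣɪsvɛ]: there the adjacent consonants already agree in manner (/s/ and /v/ are both fricatives), so this form is consistent with the same rule.
Since the segment that changes precedes the conditioning segment, the assimilation is regressive.

regressive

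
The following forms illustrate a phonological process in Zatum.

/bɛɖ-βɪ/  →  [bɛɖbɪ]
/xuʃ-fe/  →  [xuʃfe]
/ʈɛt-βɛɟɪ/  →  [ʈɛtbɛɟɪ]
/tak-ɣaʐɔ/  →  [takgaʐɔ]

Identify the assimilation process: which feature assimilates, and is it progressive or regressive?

progressive manner assimilation

Comparing underlying and surface forms, /β/ → [b] is the alternation; the neighbouring /ɖ/ is constant.
The change fricative → stop matches the manner of the preceding /ɖ/, identifying this as manner assimilation.
Place and voice are unchanged, so the assimilation is partial, not total.
Checking the remaining alternations: /β/ → [b] after /t/ (fricative → stop, matching a stop); /ɣ/ → [g] after /k/ (fricative → stop, matching a stop) — only manner changes, and always toward the preceding segment.
No alternation appears in [xuʃfe]: there the adjacent consonants already agree in manner (/f/ and /ʃ/ are both fricatives), so this form is consistent with the same rule.
Since the segment that changes follows the conditioning segment, the assimilation is progressive.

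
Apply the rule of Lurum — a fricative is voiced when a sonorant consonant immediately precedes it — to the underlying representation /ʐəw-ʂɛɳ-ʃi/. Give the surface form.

[ʐəwʐɛɳʒi]

/ʂ/ is a voiceless retroflex fricative. The preceding trigger /w/ is voiced, so /ʂ/ must become voiced as well.
A voiced retroflex fricative is [ʐ], so the surface segment is [ʐ].
At the second juncture, /ʃ/ likewise becomes [ʒ] adjacent to /ɳ/.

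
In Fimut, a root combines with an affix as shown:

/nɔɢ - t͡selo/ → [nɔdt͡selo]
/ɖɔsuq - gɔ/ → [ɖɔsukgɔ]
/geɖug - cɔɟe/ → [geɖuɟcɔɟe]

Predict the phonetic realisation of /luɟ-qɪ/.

The data show regressive place assimilation: /ɢ/ → [d] before /t͡s/; /q/ → [k] before /g/; /g/ → [ɟ] before /c/. In each pair only place changes, matching the following consonant, while manner and voice stay constant.
The rule targets /ɟ/ (voiced palatal stop), which sits before the trigger /q/ (uvular).
The voiced uvular stop is [ɢ], so /ɟ/ → [ɢ].

[luɢqɪ]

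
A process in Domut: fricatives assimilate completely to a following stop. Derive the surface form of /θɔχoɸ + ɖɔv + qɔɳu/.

[θɔχoɖɖɔqqɔɳu]

/ɸ/ is the segment targeted by the rule; it sits immediately before /ɖ/, so it assimilates completely and surfaces as [ɖ].
At the second juncture, /v/ likewise becomes [q] adjacent to /q/.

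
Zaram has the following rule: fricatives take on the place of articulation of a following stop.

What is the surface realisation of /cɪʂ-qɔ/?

[cɪχqɔ]

/ʂ/ is a voiceless retroflex fricative. The following trigger /q/ is uvular, so /ʂ/ must become uvular as well.
Changing only its place to uvular gives [χ] — the voiceless uvular fricative.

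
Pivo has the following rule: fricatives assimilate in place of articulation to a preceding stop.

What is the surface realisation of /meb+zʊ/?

The rule targets /z/ (voiced alveolar fricative), which sits after the trigger /b/ (bilabial).
The voiced bilabial fricative is [β], so /z/ → [β].

[mebβʊ]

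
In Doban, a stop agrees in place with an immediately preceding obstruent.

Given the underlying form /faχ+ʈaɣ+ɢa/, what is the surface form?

[faχqaɣga]

/ʈ/ is a voiceless retroflex stop. The preceding trigger /χ/ is uvular, so /ʈ/ must become uvular as well.
The voiceless uvular stop is [q], so /ʈ/ → [q].
The same rule applies at the second boundary: /ɢ/ → [g] next to /ɣ/.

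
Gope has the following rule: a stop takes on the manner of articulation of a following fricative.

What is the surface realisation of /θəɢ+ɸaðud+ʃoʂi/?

[θəʁɸaðuzʃoʂi]

The rule targets /ɢ/ (voiced uvular stop), which sits before the trigger /ɸ/ (fricative).
Changing only its manner to fricative gives [ʁ] — the voiced uvular fricative.
The same rule applies at the second boundary: /d/ → [z] next to /ʃ/.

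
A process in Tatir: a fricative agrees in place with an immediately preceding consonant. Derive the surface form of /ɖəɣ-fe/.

The rule targets /f/ (voiceless labiodental fricative), which sits after the trigger /ɣ/ (velar).
A voiceless velar fricative is [x], so the surface segment is [x].

[ɖəɣxe]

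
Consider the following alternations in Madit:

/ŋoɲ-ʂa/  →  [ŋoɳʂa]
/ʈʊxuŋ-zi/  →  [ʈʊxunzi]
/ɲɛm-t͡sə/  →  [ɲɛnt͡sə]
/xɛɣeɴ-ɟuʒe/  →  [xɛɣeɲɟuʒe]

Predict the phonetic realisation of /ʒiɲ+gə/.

The data show regressive place assimilation: /ɲ/ → [ɳ] before /ʂ/; /ŋ/ → [n] before /z/; /m/ → [n] before /t͡s/; /ɴ/ → [ɲ] before /ɟ/. In each pair only place changes, matching the following consonant, while manner and voice stay constant.
/ɲ/ is a voiced palatal nasal. The following trigger /g/ is velar, so /ɲ/ must become velar as well.
Changing only its place to velar gives [ŋ] — the voiced velar nasal.

[ʒiŋgə]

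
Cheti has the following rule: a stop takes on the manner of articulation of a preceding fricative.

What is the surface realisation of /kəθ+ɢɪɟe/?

[kəθʁɪɟe]

The rule targets /ɢ/ (voiced uvular stop), which sits after the trigger /θ/ (fricative).
A voiced uvular fricative is [ʁ], so the surface segment is [ʁ].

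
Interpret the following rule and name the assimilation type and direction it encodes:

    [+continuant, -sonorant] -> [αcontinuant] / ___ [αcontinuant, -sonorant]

regressive manner assimilation

The shared variable α links the value of [continuant] on the target to that of the neighbouring obstruent. [continuant] distinguishes stops from fricatives — a manner-of-articulation feature — so this is manner assimilation.
Since the environment is written after the underscore, the trigger follows the target; the direction is regressive.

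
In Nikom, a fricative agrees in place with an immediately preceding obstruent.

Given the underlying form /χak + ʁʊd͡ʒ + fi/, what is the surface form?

/ʁ/ is a voiced uvular fricative. The preceding trigger /k/ is velar, so /ʁ/ must become velar as well.
Changing only its place to velar gives [ɣ] — the voiced velar fricative.
The same rule applies at the second boundary: /f/ → [ʃ] next to /d͡ʒ/.

[χakɣʊd͡ʒʃi]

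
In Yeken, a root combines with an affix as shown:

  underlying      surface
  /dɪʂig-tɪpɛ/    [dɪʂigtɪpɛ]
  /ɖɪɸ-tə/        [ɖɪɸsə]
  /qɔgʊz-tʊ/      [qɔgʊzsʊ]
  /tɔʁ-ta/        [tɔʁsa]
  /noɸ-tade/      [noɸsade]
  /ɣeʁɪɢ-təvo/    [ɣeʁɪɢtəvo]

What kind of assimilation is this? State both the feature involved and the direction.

The segment that alternates is /t/, which surfaces as [s] when adjacent to /ɸ/.
/t/ is a stop while /ɸ/ is a fricative; the output [s] is a fricative, matching the trigger — so the feature that spreads is manner.
Place and voice are unchanged, so the assimilation is partial, not total.
Checking the remaining alternations: /t/ → [s] after /z/ (stop → fricative, matching a fricative); /t/ → [s] after /ʁ/ (stop → fricative, matching a fricative) — only manner changes, and always toward the preceding segment.
No alternation appears in [dɪʂigtɪpɛ], [ɣeʁɪɢtəvo]: there the adjacent consonants already agree in manner (/t/ and /g/ are both stops; /t/ and /ɢ/ are both stops), so these forms are consistent with the same rule.
The trigger is the preceding segment, so the direction is progressive (perseverative).

progressive manner assimilation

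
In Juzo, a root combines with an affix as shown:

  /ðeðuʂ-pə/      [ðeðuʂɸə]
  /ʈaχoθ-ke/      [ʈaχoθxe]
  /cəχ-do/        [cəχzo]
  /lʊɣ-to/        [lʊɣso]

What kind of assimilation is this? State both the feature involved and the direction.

The segment that alternates is /p/, which surfaces as [ɸ] when adjacent to /ʂ/.
The change stop → fricative matches the manner of the preceding /ʂ/, identifying this as manner assimilation.
Place and voice are unchanged, so the assimilation is partial, not total.
The same holds elsewhere in the data: /k/ → [x] after /θ/ (stop → fricative, matching a fricative); /d/ → [z] after /χ/ (stop → fricative, matching a fricative); /t/ → [s] after /ɣ/ (stop → fricative, matching a fricative) — only manner changes, and always toward the preceding segment.
The trigger is the preceding segment, so the direction is progressive (perseverative).

progressive manner assimilation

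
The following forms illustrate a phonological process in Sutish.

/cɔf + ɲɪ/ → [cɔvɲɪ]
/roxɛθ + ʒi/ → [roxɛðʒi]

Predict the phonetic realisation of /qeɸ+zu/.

[qeβzu]

The data show regressive voicing assimilation: /f/ → [v] before /ɲ/; /θ/ → [ð] before /ʒ/. In each pair only voicing changes, matching the following consonant, while place and manner stay constant.
The rule targets /ɸ/ (voiceless bilabial fricative), which sits before the trigger /z/ (voiced).
The voiced bilabial fricative is [β], so /ɸ/ → [β].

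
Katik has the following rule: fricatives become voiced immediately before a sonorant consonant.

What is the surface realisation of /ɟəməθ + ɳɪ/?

[ɟəməðɳɪ]

/θ/ is a voiceless dental fricative. The following trigger /ɳ/ is voiced, so /θ/ must become voiced as well.
A voiced dental fricative is [ð], so the surface segment is [ð].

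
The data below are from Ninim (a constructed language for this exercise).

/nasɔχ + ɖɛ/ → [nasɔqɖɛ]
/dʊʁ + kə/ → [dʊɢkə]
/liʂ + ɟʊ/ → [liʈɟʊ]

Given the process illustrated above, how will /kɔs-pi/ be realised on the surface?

The data show regressive manner assimilation: /χ/ → [q] before /ɖ/; /ʁ/ → [ɢ] before /k/; /ʂ/ → [ʈ] before /ɟ/. In each pair only manner changes, matching the following consonant, while place and voice stay constant.
The rule targets /s/ (voiceless alveolar fricative), which sits before the trigger /p/ (stop).
Changing only its manner to stop gives [t] — the voiceless alveolar stop.

[kɔtpi]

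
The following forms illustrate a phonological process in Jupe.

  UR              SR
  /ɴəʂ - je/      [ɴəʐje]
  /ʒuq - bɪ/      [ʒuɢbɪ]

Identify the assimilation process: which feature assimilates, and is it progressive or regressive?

The segment that alternates is /ʂ/, which surfaces as [ʐ] when adjacent to /j/.
The change voiceless → voiced matches the voicing of the following /j/, identifying this as voicing assimilation.
Place and manner are unchanged, so the assimilation is partial, not total.
Checking the remaining alternation: /q/ → [ɢ] before /b/ (voiceless → voiced, matching voiced) — only voicing changes, and always toward the following segment.
The trigger is the following segment, so the direction is regressive (anticipatory).

regressive voicing assimilation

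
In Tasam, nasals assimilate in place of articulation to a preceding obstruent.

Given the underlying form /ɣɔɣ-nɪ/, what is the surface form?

The rule targets /n/ (voiced alveolar nasal), which sits after the trigger /ɣ/ (velar).
A voiced velar nasal is [ŋ], so the surface segment is [ŋ].

[ɣɔɣŋɪ]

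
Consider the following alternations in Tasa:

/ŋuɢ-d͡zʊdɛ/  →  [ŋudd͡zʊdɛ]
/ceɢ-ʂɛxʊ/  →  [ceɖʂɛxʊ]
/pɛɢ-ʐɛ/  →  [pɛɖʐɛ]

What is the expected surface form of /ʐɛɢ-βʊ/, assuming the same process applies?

The data show regressive place assimilation: /ɢ/ → [d] before /d͡z/; /ɢ/ → [ɖ] before /ʂ/; /ɢ/ → [ɖ] before /ʐ/. In each pair only place changes, matching the following consonant, while manner and voice stay constant.
/ɢ/ is a voiced uvular stop. The following trigger /β/ is bilabial, so /ɢ/ must become bilabial as well.
The voiced bilabial stop is [b], so /ɢ/ → [b].

[ʐɛbβʊ]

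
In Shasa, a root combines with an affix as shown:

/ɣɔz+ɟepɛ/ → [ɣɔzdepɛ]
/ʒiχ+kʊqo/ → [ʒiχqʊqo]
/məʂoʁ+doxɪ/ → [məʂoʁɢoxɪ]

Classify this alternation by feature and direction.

Comparing underlying and surface forms, /ɟ/ → [d] is the alternation; the neighbouring /z/ is constant.
/ɟ/ is palatal while /z/ is alveolar; the output [d] is alveolar, matching the trigger — so the feature that spreads is place.
Manner and voice are unchanged, so the assimilation is partial, not total.
The other alternating forms pattern the same way: /k/ → [q] after /χ/ (velar → uvular, matching uvular); /d/ → [ɢ] after /ʁ/ (alveolar → uvular, matching uvular) — only place changes, and always toward the preceding segment.
Since the segment that changes follows the conditioning segment, the assimilation is progressive.

progressive place assimilation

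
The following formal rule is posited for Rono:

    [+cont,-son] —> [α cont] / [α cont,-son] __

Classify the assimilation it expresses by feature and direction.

progressive manner assimilation

The rule copies [cont] (continuancy) from the environment onto the target fricatives; since [±cont] encodes the stop/fricative manner contrast, the assimilating dimension is manner.
The conditioning segment sits to the left of the focus bar, meaning the trigger precedes the segment that changes — progressive assimilation.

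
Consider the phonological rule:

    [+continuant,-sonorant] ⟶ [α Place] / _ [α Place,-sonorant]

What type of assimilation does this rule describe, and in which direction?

regressive place assimilation

The shared variable α links the value of the place features (abbreviated [Place]) on the target to the same value on the neighbouring segment, so place is the feature that assimilates.
The conditioning segment sits to the right of the focus bar, meaning the trigger follows the segment that changes — regressive assimilation.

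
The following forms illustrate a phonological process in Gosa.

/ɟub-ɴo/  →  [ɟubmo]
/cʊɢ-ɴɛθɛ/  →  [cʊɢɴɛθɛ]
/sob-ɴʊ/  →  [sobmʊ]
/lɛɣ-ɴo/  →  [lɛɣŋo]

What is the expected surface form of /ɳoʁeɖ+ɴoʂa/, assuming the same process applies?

[ɳoʁeɖɳoʂa]

The data show progressive place assimilation: /ɴ/ → [m] after /b/; /ɴ/ → [ŋ] after /ɣ/. In each pair only place changes, matching the preceding consonant, while manner and voice stay constant.
Nothing changes in [cʊɢɴɛθɛ]: there the adjacent consonants already agree in place (/ɴ/ and /ɢ/ are both uvular), so this form is consistent with the same rule.
The rule targets /ɴ/ (voiced uvular nasal), which sits after the trigger /ɖ/ (retroflex).
Changing only its place to retroflex gives [ɳ] — the voiced retroflex nasal.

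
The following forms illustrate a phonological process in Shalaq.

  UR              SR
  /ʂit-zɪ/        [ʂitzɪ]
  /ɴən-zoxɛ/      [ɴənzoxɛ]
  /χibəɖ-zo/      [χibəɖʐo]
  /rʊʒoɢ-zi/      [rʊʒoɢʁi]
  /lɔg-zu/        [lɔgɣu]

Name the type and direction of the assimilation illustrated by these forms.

progressive place assimilation

Underlying /z/ is realised as [ʐ] next to /ɖ/; /ɖ/ itself does not change.
The change alveolar → retroflex matches the place of the preceding /ɖ/, identifying this as place assimilation.
Manner and voice are unchanged, so the assimilation is partial, not total.
The other alternating forms pattern the same way: /z/ → [ʁ] after /ɢ/ (alveolar → uvular, matching uvular); /z/ → [ɣ] after /g/ (alveolar → velar, matching velar) — only place changes, and always toward the preceding segment.
No alternation appears in [ʂitzɪ], [ɴənzoxɛ]: there the adjacent consonants already agree in place (/z/ and /t/ are both alveolar; /z/ and /n/ are both alveolar), so these forms are consistent with the same rule.
The trigger is the preceding segment, so the direction is progressive (perseverative).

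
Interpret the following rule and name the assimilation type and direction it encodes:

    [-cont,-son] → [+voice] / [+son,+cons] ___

progressive voicing assimilation

The target ([-cont,-son], stops) acquires [+voice] next to a sonorant consonant ([+son,+cons]) — it takes on the voicing of its neighbour, so the feature that spreads is voicing.
The conditioning segment sits to the left of the focus bar, meaning the trigger precedes the segment that changes — progressive assimilation.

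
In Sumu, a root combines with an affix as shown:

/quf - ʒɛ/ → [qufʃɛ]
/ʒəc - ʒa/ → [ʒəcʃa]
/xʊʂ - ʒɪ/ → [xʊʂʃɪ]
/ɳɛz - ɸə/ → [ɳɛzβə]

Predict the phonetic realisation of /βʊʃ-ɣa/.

[βʊʃxa]

The data show progressive voicing assimilation: /ʒ/ → [ʃ] after /f/; /ʒ/ → [ʃ] after /c/; /ʒ/ → [ʃ] after /ʂ/; /ɸ/ → [β] after /z/. In each pair only voicing changes, matching the preceding consonant, while place and manner stay constant.
/ɣ/ is a voiced velar fricative. The preceding trigger /ʃ/ is voiceless, so /ɣ/ must become voiceless as well.
Changing only its voicing to voiceless gives [x] — the voiceless velar fricative.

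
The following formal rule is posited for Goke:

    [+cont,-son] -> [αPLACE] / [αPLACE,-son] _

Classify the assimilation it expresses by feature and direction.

progressive place assimilation

The rule copies the place features (abbreviated [PLACE]) from the environment onto the target, so the assimilating feature is place.
Since the environment is written before the underscore, the trigger precedes the target; the direction is progressive.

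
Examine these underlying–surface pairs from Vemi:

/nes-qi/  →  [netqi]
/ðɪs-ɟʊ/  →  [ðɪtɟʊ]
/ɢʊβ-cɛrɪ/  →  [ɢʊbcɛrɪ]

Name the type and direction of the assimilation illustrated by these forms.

The segment that alternates is /s/, which surfaces as [t] when adjacent to /q/.
/s/ is a fricative while /q/ is a stop; the output [t] is a stop, matching the trigger — so the feature that spreads is manner.
Place and voice are unchanged, so the assimilation is partial, not total.
The other alternating forms pattern the same way: /s/ → [t] before /ɟ/ (fricative → stop, matching a stop); /β/ → [b] before /c/ (fricative → stop, matching a stop) — only manner changes, and always toward the following segment.
Since the segment that changes precedes the conditioning segment, the assimilation is regressive.

regressive manner assimilation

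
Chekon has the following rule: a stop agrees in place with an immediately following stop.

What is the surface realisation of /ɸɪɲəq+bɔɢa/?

The rule targets /q/ (voiceless uvular stop), which sits before the trigger /b/ (bilabial).
The voiceless bilabial stop is [p], so /q/ → [p].

[ɸɪɲəpbɔɢa]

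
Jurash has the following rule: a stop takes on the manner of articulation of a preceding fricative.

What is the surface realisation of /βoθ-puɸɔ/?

The rule targets /p/ (voiceless bilabial stop), which sits after the trigger /θ/ (fricative).
A voiceless bilabial fricative is [ɸ], so the surface segment is [ɸ].

[βoθɸuɸɔ]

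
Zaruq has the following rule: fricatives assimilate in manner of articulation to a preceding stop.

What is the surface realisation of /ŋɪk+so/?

/s/ is a voiceless alveolar fricative. The preceding trigger /k/ is a stop, so /s/ must become a stop as well.
The voiceless alveolar stop is [t], so /s/ → [t].

[ŋɪkto]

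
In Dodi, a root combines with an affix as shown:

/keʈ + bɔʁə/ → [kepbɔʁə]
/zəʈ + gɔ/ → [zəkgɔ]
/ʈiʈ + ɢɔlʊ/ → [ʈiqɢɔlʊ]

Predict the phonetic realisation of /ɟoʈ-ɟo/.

[ɟocɟo]

The data show regressive place assimilation: /ʈ/ → [p] before /b/; /ʈ/ → [k] before /g/; /ʈ/ → [q] before /ɢ/. In each pair only place changes, matching the following consonant, while manner and voice stay constant.
/ʈ/ is a voiceless retroflex stop. The following trigger /ɟ/ is palatal, so /ʈ/ must become palatal as well.
A voiceless palatal stop is [c], so the surface segment is [c].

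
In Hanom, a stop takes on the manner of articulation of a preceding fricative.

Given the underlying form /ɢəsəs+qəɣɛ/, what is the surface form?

[ɢəsəsχəɣɛ]

/q/ is a voiceless uvular stop. The preceding trigger /s/ is a fricative, so /q/ must become a fricative as well.
The voiceless uvular fricative is [χ], so /q/ → [χ].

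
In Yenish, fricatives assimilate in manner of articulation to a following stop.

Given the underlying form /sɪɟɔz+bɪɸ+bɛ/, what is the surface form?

[sɪɟɔdbɪpbɛ]

/z/ is a voiced alveolar fricative. The following trigger /b/ is a stop, so /z/ must become a stop as well.
The voiced alveolar stop is [d], so /z/ → [d].
The same rule applies at the second boundary: /ɸ/ → [p] next to /b/.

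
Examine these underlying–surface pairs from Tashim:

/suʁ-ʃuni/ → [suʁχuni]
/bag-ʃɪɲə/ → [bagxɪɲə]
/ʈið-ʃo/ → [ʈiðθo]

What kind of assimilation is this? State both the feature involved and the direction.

progressive place assimilation

Underlying /ʃ/ is realised as [χ] next to /ʁ/; /ʁ/ itself does not change.
The change postalveolar → uvular matches the place of the preceding /ʁ/, identifying this as place assimilation.
Manner and voice are unchanged, so the assimilation is partial, not total.
The same holds elsewhere in the data: /ʃ/ → [x] after /g/ (postalveolar → velar, matching velar); /ʃ/ → [θ] after /ð/ (postalveolar → dental, matching dental) — only place changes, and always toward the preceding segment.
The trigger is the preceding segment, so the direction is progressive (perseverative).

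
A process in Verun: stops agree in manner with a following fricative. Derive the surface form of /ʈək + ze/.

/k/ is a voiceless velar stop. The following trigger /z/ is a fricative, so /k/ must become a fricative as well.
Changing only its manner to fricative gives [x] — the voiceless velar fricative.

[ʈəxze]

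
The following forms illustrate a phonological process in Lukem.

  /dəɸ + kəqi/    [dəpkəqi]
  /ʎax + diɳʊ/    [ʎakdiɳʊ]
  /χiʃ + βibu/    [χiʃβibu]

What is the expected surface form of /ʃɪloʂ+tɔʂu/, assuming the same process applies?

The data show regressive manner assimilation: /ɸ/ → [p] before /k/; /x/ → [k] before /d/. In each pair only manner changes, matching the following consonant, while place and voice stay constant.
Nothing changes in [χiʃβibu]: there the adjacent consonants already agree in manner (/ʃ/ and /β/ are both fricatives), so this form is consistent with the same rule.
/ʂ/ is a voiceless retroflex fricative. The following trigger /t/ is a stop, so /ʂ/ must become a stop as well.
Changing only its manner to stop gives [ʈ] — the voiceless retroflex stop.

[ʃɪloʈtɔʂu]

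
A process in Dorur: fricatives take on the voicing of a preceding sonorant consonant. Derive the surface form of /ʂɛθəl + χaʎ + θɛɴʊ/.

The rule targets /χ/ (voiceless uvular fricative), which sits after the trigger /l/ (voiced).
A voiced uvular fricative is [ʁ], so the surface segment is [ʁ].
The same rule applies at the second boundary: /θ/ → [ð] next to /ʎ/.

[ʂɛθəlʁaʎðɛɴʊ]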